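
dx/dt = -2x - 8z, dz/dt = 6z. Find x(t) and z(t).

x(t) = C_1e^(-2t) + C_2e^(6t), z(t) = -C_2e^(6t)

Coefficient matrix A = [[-2, -8], [0, 6]].
Characteristic polynomial det(A - λI) = λ^2 - 4λ - 12 = 0.
Eigenvalues λ = -2, 6.
For λ=-2: (A-λI) row 1 is [0, -8], so an eigenvector is (1, 0).
For λ=6: (A-λI) row 1 is [-8, -8], so an eigenvector is (1, -1).
General solution: C_1e^(-2t)(1,0) + C_2e^(6t)(1,-1).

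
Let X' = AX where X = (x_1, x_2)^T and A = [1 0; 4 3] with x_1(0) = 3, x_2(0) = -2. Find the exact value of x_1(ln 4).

12

A = [[1,0],[4,3]]; eigenvalues λ = 1, 3.
Eigenvectors: (1,-2) for λ=1, (0,-1) for λ=3.
From the initial condition, c_1 = 3, c_2 = -4.
x_1(ln 4) = (3)(4^1)(1) + (-4)(4^3)(0) = 12.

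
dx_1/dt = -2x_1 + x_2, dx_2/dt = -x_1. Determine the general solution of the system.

x_1(t) = -C_1e^(-t) - C_2te^(-t) - C_2e^(-t), x_2(t) = -C_1e^(-t) - C_2te^(-t) - 2C_2e^(-t)

Coefficient matrix A = [[-2, 1], [-1, 0]].
Characteristic polynomial det(A - λI) = λ^2 + 2λ + 1 = 0.
Single eigenvalue λ = -1 with algebraic multiplicity 2.
Eigenvector v = (-1,-1); generalized eigenvector w with (A-λI)w=v is (-1,-2).
General solution: e^(-t)[C_1·v + C_2·(t·v + w)].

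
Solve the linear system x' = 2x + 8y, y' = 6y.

x(t) = -K_1e^(2t) + 2K_2e^(6t), y(t) = K_2e^(6t)

Coefficient matrix A = [[2, 8], [0, 6]].
Characteristic polynomial det(A - λI) = λ^2 - 8λ + 12 = 0.
Eigenvalues λ = 2, 6.
For λ=2: (A-λI) row 1 is [0, 8], so an eigenvector is (-1, 0).
For λ=6: (A-λI) row 1 is [-4, 8], so an eigenvector is (2, 1).
General solution: K_1e^(2t)(-1,0) + K_2e^(6t)(2,1).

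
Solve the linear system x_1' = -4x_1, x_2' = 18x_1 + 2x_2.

x_1(t) = -C_1e^(-4t), x_2(t) = 3C_1e^(-4t) + C_2e^(2t)

Coefficient matrix A = [[-4, 0], [18, 2]].
Characteristic polynomial det(A - λI) = λ^2 + 2λ - 8 = 0.
Eigenvalues λ = -4, 2.
For λ=-4: (A-λI) row 2 is [18, 6], so an eigenvector is (-1, 3).
For λ=2: (A-λI) row 1 is [-6, 0], so an eigenvector is (0, 1).
General solution: C_1e^(-4t)(-1,3) + C_2e^(2t)(0,1).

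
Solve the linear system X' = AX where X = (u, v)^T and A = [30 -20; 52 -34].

u(t) = 2K_1e^(-2t)sin(4t) - K_1e^(-2t)cos(4t) - K_2e^(-2t)sin(4t) - 2K_2e^(-2t)cos(4t), v(t) = 3K_1e^(-2t)sin(4t) - 2K_1e^(-2t)cos(4t) - 2K_2e^(-2t)sin(4t) - 3K_2e^(-2t)cos(4t)

Coefficient matrix A = [[30, -20], [52, -34]].
Characteristic polynomial det(A - λI) = λ^2 + 4λ + 20 = 0.
Eigenvalues λ = -2 ± 4i (complex conjugate pair).
For λ=-2+4i: an eigenvector is (-1,-2) - i(2,3) = (-1 - 2i, -2 - 3i).
A real fundamental pair from Re and Im of e^((-2+4i)t)v: X_1 = e^(-2t)(cos(4t)·(-1,-2) + sin(4t)·(2,3)), X_2 = e^(-2t)(sin(4t)·(-1,-2) - cos(4t)·(2,3)).
General solution: K_1X_1 + K_2X_2.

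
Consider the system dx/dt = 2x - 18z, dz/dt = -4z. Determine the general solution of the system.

x(t) = -c_1e^(2t) + 3c_2e^(-4t), z(t) = c_2e^(-4t)

Coefficient matrix A = [[2, -18], [0, -4]].
Characteristic polynomial det(A - λI) = λ^2 + 2λ - 8 = 0.
Eigenvalues λ = 2, -4.
For λ=2: (A-λI) row 1 is [0, -18], so an eigenvector is (-1, 0).
For λ=-4: (A-λI) row 1 is [6, -18], so an eigenvector is (3, 1).
General solution: c_1e^(2t)(-1,0) + c_2e^(-4t)(3,1).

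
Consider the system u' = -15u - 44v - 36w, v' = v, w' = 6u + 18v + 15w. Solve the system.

u(t) = 4c_1e^(t) + 2c_2e^(3t) + 3c_3e^(-3t), v(t) = c_1e^(t), w(t) = -3c_1e^(t) - c_2e^(3t) - c_3e^(-3t)

Coefficient matrix A = [[-15, -44, -36], [0, 1, 0], [6, 18, 15]].
det(A - λI) = 0 gives eigenvalues λ = 1, 3, -3.
For λ=1: eigenvector (4,1,-3).
For λ=3: eigenvector (2,0,-1).
For λ=-3: eigenvector (3,0,-1).
General solution: c_1e^(t)(4,1,-3) + c_2e^(3t)(2,0,-1) + c_3e^(-3t)(3,0,-1).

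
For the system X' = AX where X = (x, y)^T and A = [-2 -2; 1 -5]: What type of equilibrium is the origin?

A = [[-2,-2],[1,-5]]; det(A-λI) = λ^2 + 7λ + 12.
λ = -4, -3: both negative.

stable node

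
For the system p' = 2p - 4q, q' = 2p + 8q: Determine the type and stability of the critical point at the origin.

A = [[2,-4],[2,8]]; det(A-λI) = λ^2 - 10λ + 24.
λ = 4, 6: both positive.

unstable node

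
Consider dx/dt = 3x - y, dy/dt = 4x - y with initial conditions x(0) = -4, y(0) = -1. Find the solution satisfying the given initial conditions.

Coefficient matrix A = [[3, -1], [4, -1]].
Characteristic polynomial det(A - λI) = λ^2 - 2λ + 1 = 0.
Single eigenvalue λ = 1 with algebraic multiplicity 2.
Eigenvector v = (1,2); generalized eigenvector w with (A-λI)w=v is (-1,-3).
General solution: e^(t)[c_1·v + c_2·(t·v + w)].
Applying x(0)=-4, y(0)=-1 gives c_1=-11, c_2=-7.

x(t) = -7te^(t) - 4e^(t), y(t) = -14te^(t) - e^(t)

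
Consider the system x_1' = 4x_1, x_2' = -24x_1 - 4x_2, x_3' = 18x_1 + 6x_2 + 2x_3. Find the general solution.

Coefficient matrix A = [[4, 0, 0], [-24, -4, 0], [18, 6, 2]].
det(A - λI) = 0 gives eigenvalues λ = -4, 4, 2.
For λ=-4: eigenvector (0,1,-1).
For λ=4: eigenvector (1,-3,0).
For λ=2: eigenvector (0,0,1).
General solution: K_1e^(-4t)(0,1,-1) + K_2e^(4t)(1,-3,0) + K_3e^(2t)(0,0,1).

x_1(t) = K_2e^(4t), x_2(t) = K_1e^(-4t) - 3K_2e^(4t), x_3(t) = -K_1e^(-4t) + K_3e^(2t)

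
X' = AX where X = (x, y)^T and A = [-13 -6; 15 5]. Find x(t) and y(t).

x(t) = -c_1e^(-4t)sin(3t) - c_1e^(-4t)cos(3t) - c_2e^(-4t)sin(3t) + c_2e^(-4t)cos(3t), y(t) = c_1e^(-4t)sin(3t) + 2c_1e^(-4t)cos(3t) + 2c_2e^(-4t)sin(3t) - c_2e^(-4t)cos(3t)

Coefficient matrix A = [[-13, -6], [15, 5]].
Characteristic polynomial det(A - λI) = λ^2 + 8λ + 25 = 0.
Eigenvalues λ = -4 ± 3i (complex conjugate pair).
For λ=-4+3i: an eigenvector is (-1,2) - i(-1,1) = (-1 + i, 2 - i).
A real fundamental pair from Re and Im of e^((-4+3i)t)v: X_1 = e^(-4t)(cos(3t)·(-1,2) + sin(3t)·(-1,1)), X_2 = e^(-4t)(sin(3t)·(-1,2) - cos(3t)·(-1,1)).
General solution: c_1X_1 + c_2X_2.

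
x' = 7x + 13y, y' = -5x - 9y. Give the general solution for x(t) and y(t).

x(t) = 2C_1e^(-t)sin(t) - 3C_1e^(-t)cos(t) - 3C_2e^(-t)sin(t) - 2C_2e^(-t)cos(t), y(t) = -C_1e^(-t)sin(t) + 2C_1e^(-t)cos(t) + 2C_2e^(-t)sin(t) + C_2e^(-t)cos(t)

Coefficient matrix A = [[7, 13], [-5, -9]].
Characteristic polynomial det(A - λI) = λ^2 + 2λ + 2 = 0.
Eigenvalues λ = -1 ± i (complex conjugate pair).
For λ=-1+i: an eigenvector is (-3,2) - i(2,-1) = (-3 - 2i, 2 + i).
A real fundamental pair from Re and Im of e^((-1+i)t)v: X_1 = e^(-t)(cos(t)·(-3,2) + sin(t)·(2,-1)), X_2 = e^(-t)(sin(t)·(-3,2) - cos(t)·(2,-1)).
General solution: C_1X_1 + C_2X_2.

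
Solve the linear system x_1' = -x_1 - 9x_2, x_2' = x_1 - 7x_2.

x_1(t) = 3C_1e^(-4t) + 3C_2te^(-4t) + C_2e^(-4t), x_2(t) = C_1e^(-4t) + C_2te^(-4t)

Coefficient matrix A = [[-1, -9], [1, -7]].
Characteristic polynomial det(A - λI) = λ^2 + 8λ + 16 = 0.
Single eigenvalue λ = -4 with algebraic multiplicity 2.
Eigenvector v = (3,1); generalized eigenvector w with (A-λI)w=v is (1,0).
General solution: e^(-4t)[C_1·v + C_2·(t·v + w)].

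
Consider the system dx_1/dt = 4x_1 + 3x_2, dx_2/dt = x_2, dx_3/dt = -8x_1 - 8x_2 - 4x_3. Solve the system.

x_1(t) = -c_1e^(t) + c_2e^(4t), x_2(t) = c_1e^(t), x_3(t) = -c_2e^(4t) + c_3e^(-4t)

Coefficient matrix A = [[4, 3, 0], [0, 1, 0], [-8, -8, -4]].
det(A - λI) = 0 gives eigenvalues λ = 1, 4, -4.
For λ=1: eigenvector (-1,1,0).
For λ=4: eigenvector (1,0,-1).
For λ=-4: eigenvector (0,0,1).
General solution: c_1e^(t)(-1,1,0) + c_2e^(4t)(1,0,-1) + c_3e^(-4t)(0,0,1).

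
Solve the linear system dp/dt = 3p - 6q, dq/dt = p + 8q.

Coefficient matrix A = [[3, -6], [1, 8]].
Characteristic polynomial det(A - λI) = λ^2 - 11λ + 30 = 0.
Eigenvalues λ = 5, 6.
For λ=5: (A-λI) row 1 is [-2, -6], so an eigenvector is (3, -1).
For λ=6: (A-λI) row 1 is [-3, -6], so an eigenvector is (2, -1).
General solution: c_1e^(5t)(3,-1) + c_2e^(6t)(2,-1).

p(t) = 3c_1e^(5t) + 2c_2e^(6t), q(t) = -c_1e^(5t) - c_2e^(6t)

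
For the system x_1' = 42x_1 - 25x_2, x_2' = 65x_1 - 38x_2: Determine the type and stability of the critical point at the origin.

unstable spiral

A = [[42,-25],[65,-38]]; det(A-λI) = λ^2 - 4λ + 29.
λ = 2 ± 5i: positive real part.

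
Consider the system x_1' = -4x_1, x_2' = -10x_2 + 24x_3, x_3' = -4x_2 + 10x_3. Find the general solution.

x_1(t) = c_1e^(-4t), x_2(t) = -3c_2e^(-2t) - 2c_3e^(2t), x_3(t) = -c_2e^(-2t) - c_3e^(2t)

Coefficient matrix A = [[-4, 0, 0], [0, -10, 24], [0, -4, 10]].
det(A - λI) = 0 gives eigenvalues λ = -4, -2, 2.
For λ=-4: eigenvector (1,0,0).
For λ=-2: eigenvector (0,-3,-1).
For λ=2: eigenvector (0,-2,-1).
General solution: c_1e^(-4t)(1,0,0) + c_2e^(-2t)(0,-3,-1) + c_3e^(2t)(0,-2,-1).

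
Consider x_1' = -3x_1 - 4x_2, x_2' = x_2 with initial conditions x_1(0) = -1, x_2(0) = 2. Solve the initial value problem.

Coefficient matrix A = [[-3, -4], [0, 1]].
Characteristic polynomial det(A - λI) = λ^2 + 2λ - 3 = 0.
Eigenvalues λ = 1, -3.
For λ=1: (A-λI) row 1 is [-4, -4], so an eigenvector is (1, -1).
For λ=-3: (A-λI) row 1 is [0, -4], so an eigenvector is (1, 0).
General solution: c_1e^(t)(1,-1) + c_2e^(-3t)(1,0).
Applying x_1(0)=-1, x_2(0)=2 gives c_1=-2, c_2=1.

x_1(t) = -2e^(t) + e^(-3t), x_2(t) = 2e^(t)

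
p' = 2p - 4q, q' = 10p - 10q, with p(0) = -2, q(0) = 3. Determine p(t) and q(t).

Coefficient matrix A = [[2, -4], [10, -10]].
Characteristic polynomial det(A - λI) = λ^2 + 8λ + 20 = 0.
Eigenvalues λ = -4 ± 2i (complex conjugate pair).
For λ=-4+2i: an eigenvector is (1,2) - i(-1,-1) = (1 + i, 2 + i).
A real fundamental pair from Re and Im of e^((-4+2i)t)v: X_1 = e^(-4t)(cos(2t)·(1,2) + sin(2t)·(-1,-1)), X_2 = e^(-4t)(sin(2t)·(1,2) - cos(2t)·(-1,-1)).
General solution: C_1X_1 + C_2X_2.
Applying p(0)=-2, q(0)=3 gives C_1=5, C_2=-7.

p(t) = -12e^(-4t)sin(2t) - 2e^(-4t)cos(2t), q(t) = -19e^(-4t)sin(2t) + 3e^(-4t)cos(2t)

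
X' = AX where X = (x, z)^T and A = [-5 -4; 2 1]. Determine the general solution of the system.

Coefficient matrix A = [[-5, -4], [2, 1]].
Characteristic polynomial det(A - λI) = λ^2 + 4λ + 3 = 0.
Eigenvalues λ = -3, -1.
For λ=-3: (A-λI) row 1 is [-2, -4], so an eigenvector is (2, -1).
For λ=-1: (A-λI) row 1 is [-4, -4], so an eigenvector is (1, -1).
General solution: c_1e^(-3t)(2,-1) + c_2e^(-t)(1,-1).

x(t) = 2c_1e^(-3t) + c_2e^(-t), z(t) = -c_1e^(-3t) - c_2e^(-t)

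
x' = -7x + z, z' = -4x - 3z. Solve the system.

x(t) = C_1e^(-5t) + C_2te^(-5t) - 2C_2e^(-5t), z(t) = 2C_1e^(-5t) + 2C_2te^(-5t) - 3C_2e^(-5t)

Coefficient matrix A = [[-7, 1], [-4, -3]].
Characteristic polynomial det(A - λI) = λ^2 + 10λ + 25 = 0.
Single eigenvalue λ = -5 with algebraic multiplicity 2.
Eigenvector v = (1,2); generalized eigenvector w with (A-λI)w=v is (-2,-3).
General solution: e^(-5t)[C_1·v + C_2·(t·v + w)].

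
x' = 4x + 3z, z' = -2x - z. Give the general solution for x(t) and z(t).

x(t) = -c_1e^(t) + 3c_2e^(2t), z(t) = c_1e^(t) - 2c_2e^(2t)

Coefficient matrix A = [[4, 3], [-2, -1]].
Characteristic polynomial det(A - λI) = λ^2 - 3λ + 2 = 0.
Eigenvalues λ = 1, 2.
For λ=1: (A-λI) row 1 is [3, 3], so an eigenvector is (-1, 1).
For λ=2: (A-λI) row 1 is [2, 3], so an eigenvector is (3, -2).
General solution: c_1e^(t)(-1,1) + c_2e^(2t)(3,-2).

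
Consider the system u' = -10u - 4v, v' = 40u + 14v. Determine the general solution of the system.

Coefficient matrix A = [[-10, -4], [40, 14]].
Characteristic polynomial det(A - λI) = λ^2 - 4λ + 20 = 0.
Eigenvalues λ = 2 ± 4i (complex conjugate pair).
For λ=2+4i: an eigenvector is (0,-1) - i(1,-3) = (0 - i, -1 + 3i).
A real fundamental pair from Re and Im of e^((2+4i)t)v: X_1 = e^(2t)(cos(4t)·(0,-1) + sin(4t)·(1,-3)), X_2 = e^(2t)(sin(4t)·(0,-1) - cos(4t)·(1,-3)).
General solution: c_1X_1 + c_2X_2.

u(t) = c_1e^(2t)sin(4t) - c_2e^(2t)cos(4t), v(t) = -3c_1e^(2t)sin(4t) - c_1e^(2t)cos(4t) - c_2e^(2t)sin(4t) + 3c_2e^(2t)cos(4t)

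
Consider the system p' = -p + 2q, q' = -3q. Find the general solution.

Coefficient matrix A = [[-1, 2], [0, -3]].
Characteristic polynomial det(A - λI) = λ^2 + 4λ + 3 = 0.
Eigenvalues λ = -3, -1.
For λ=-3: (A-λI) row 1 is [2, 2], so an eigenvector is (-1, 1).
For λ=-1: (A-λI) row 1 is [0, 2], so an eigenvector is (1, 0).
General solution: c_1e^(-3t)(-1,1) + c_2e^(-t)(1,0).

p(t) = -c_1e^(-3t) + c_2e^(-t), q(t) = c_1e^(-3t)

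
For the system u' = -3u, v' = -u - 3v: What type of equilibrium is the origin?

stable improper node

A = [[-3,0],[-1,-3]]; det(A-λI) = λ^2 + 6λ + 9.
repeated λ = -3 with a single eigenvector.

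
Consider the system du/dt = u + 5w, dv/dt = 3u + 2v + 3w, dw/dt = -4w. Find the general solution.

Coefficient matrix A = [[1, 0, 5], [3, 2, 3], [0, 0, -4]].
det(A - λI) = 0 gives eigenvalues λ = 1, 2, -4.
For λ=1: eigenvector (1,-3,0).
For λ=2: eigenvector (0,1,0).
For λ=-4: eigenvector (-1,0,1).
General solution: C_1e^(t)(1,-3,0) + C_2e^(2t)(0,1,0) + C_3e^(-4t)(-1,0,1).

u(t) = C_1e^(t) - C_3e^(-4t), v(t) = -3C_1e^(t) + C_2e^(2t), w(t) = C_3e^(-4t)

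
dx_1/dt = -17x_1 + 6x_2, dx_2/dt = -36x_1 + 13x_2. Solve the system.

Coefficient matrix A = [[-17, 6], [-36, 13]].
Characteristic polynomial det(A - λI) = λ^2 + 4λ - 5 = 0.
Eigenvalues λ = 1, -5.
For λ=1: (A-λI) row 1 is [-18, 6], so an eigenvector is (-1, -3).
For λ=-5: (A-λI) row 1 is [-12, 6], so an eigenvector is (1, 2).
General solution: K_1e^(t)(-1,-3) + K_2e^(-5t)(1,2).

x_1(t) = -K_1e^(t) + K_2e^(-5t), x_2(t) = -3K_1e^(t) + 2K_2e^(-5t)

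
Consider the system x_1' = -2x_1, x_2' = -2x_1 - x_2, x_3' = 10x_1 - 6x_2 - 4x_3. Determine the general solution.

Coefficient matrix A = [[-2, 0, 0], [-2, -1, 0], [10, -6, -4]].
det(A - λI) = 0 gives eigenvalues λ = -2, -1, -4.
For λ=-2: eigenvector (1,2,-1).
For λ=-1: eigenvector (0,1,-2).
For λ=-4: eigenvector (0,0,1).
General solution: C_1e^(-2t)(1,2,-1) + C_2e^(-t)(0,1,-2) + C_3e^(-4t)(0,0,1).

x_1(t) = C_1e^(-2t), x_2(t) = 2C_1e^(-2t) + C_2e^(-t), x_3(t) = -C_1e^(-2t) - 2C_2e^(-t) + C_3e^(-4t)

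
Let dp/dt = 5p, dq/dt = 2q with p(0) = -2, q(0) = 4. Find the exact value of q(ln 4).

A = [[5,0],[0,2]]; eigenvalues λ = 2, 5.
Eigenvectors: (0,1) for λ=2, (-1,0) for λ=5.
From the initial condition, c_1 = 4, c_2 = 2.
q(ln 4) = (4)(4^2)(1) + (2)(4^5)(0) = 64.

64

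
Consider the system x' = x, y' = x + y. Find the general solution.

x(t) = c_2e^(t), y(t) = c_1e^(t) + c_2te^(t) - 3c_2e^(t)

Coefficient matrix A = [[1, 0], [1, 1]].
Characteristic polynomial det(A - λI) = λ^2 - 2λ + 1 = 0.
Single eigenvalue λ = 1 with algebraic multiplicity 2.
Eigenvector v = (0,1); generalized eigenvector w with (A-λI)w=v is (1,-3).
General solution: e^(t)[c_1·v + c_2·(t·v + w)].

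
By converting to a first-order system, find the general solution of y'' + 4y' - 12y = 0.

Let x_1 = y, x_2 = y'. Then x_1' = x_2 and x_2' = 12x_1 - 4x_2.
A = [[0,1],[12,-4]]; det(A-λI) = λ^2 + 4λ - 12.
Eigenvalues λ = -6, 2 with eigenvectors (1,-6), (1,2).

y(t) = K_1e^(-6t) + K_2e^(2t)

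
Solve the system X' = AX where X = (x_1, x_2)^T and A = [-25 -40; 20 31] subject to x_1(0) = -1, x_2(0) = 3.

Coefficient matrix A = [[-25, -40], [20, 31]].
Characteristic polynomial det(A - λI) = λ^2 - 6λ + 25 = 0.
Eigenvalues λ = 3 ± 4i (complex conjugate pair).
For λ=3+4i: an eigenvector is (-1,1) - i(-3,2) = (-1 + 3i, 1 - 2i).
A real fundamental pair from Re and Im of e^((3+4i)t)v: X_1 = e^(3t)(cos(4t)·(-1,1) + sin(4t)·(-3,2)), X_2 = e^(3t)(sin(4t)·(-1,1) - cos(4t)·(-3,2)).
General solution: c_1X_1 + c_2X_2.
Applying x_1(0)=-1, x_2(0)=3 gives c_1=7, c_2=2.

x_1(t) = -23e^(3t)sin(4t) - e^(3t)cos(4t), x_2(t) = 16e^(3t)sin(4t) + 3e^(3t)cos(4t)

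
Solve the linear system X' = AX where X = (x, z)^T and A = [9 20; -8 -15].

Coefficient matrix A = [[9, 20], [-8, -15]].
Characteristic polynomial det(A - λI) = λ^2 + 6λ + 25 = 0.
Eigenvalues λ = -3 ± 4i (complex conjugate pair).
For λ=-3+4i: an eigenvector is (-2,1) - i(-1,1) = (-2 + i, 1 - i).
A real fundamental pair from Re and Im of e^((-3+4i)t)v: X_1 = e^(-3t)(cos(4t)·(-2,1) + sin(4t)·(-1,1)), X_2 = e^(-3t)(sin(4t)·(-2,1) - cos(4t)·(-1,1)).
General solution: c_1X_1 + c_2X_2.

x(t) = -c_1e^(-3t)sin(4t) - 2c_1e^(-3t)cos(4t) - 2c_2e^(-3t)sin(4t) + c_2e^(-3t)cos(4t), z(t) = c_1e^(-3t)sin(4t) + c_1e^(-3t)cos(4t) + c_2e^(-3t)sin(4t) - c_2e^(-3t)cos(4t)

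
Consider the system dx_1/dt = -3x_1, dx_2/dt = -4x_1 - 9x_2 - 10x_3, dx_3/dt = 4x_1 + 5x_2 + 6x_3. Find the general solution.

Coefficient matrix A = [[-3, 0, 0], [-4, -9, -10], [4, 5, 6]].
det(A - λI) = 0 gives eigenvalues λ = -3, 1, -4.
For λ=-3: eigenvector (1,1,-1).
For λ=1: eigenvector (0,-1,1).
For λ=-4: eigenvector (0,-2,1).
General solution: C_1e^(-3t)(1,1,-1) + C_2e^(t)(0,-1,1) + C_3e^(-4t)(0,-2,1).

x_1(t) = C_1e^(-3t), x_2(t) = C_1e^(-3t) - C_2e^(t) - 2C_3e^(-4t), x_3(t) = -C_1e^(-3t) + C_2e^(t) + C_3e^(-4t)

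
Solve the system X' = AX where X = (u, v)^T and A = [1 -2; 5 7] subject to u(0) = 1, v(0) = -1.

Coefficient matrix A = [[1, -2], [5, 7]].
Characteristic polynomial det(A - λI) = λ^2 - 8λ + 17 = 0.
Eigenvalues λ = 4 ± i (complex conjugate pair).
For λ=4+i: an eigenvector is (-1,1) - i(1,-2) = (-1 - i, 1 + 2i).
A real fundamental pair from Re and Im of e^((4+i)t)v: X_1 = e^(4t)(cos(t)·(-1,1) + sin(t)·(1,-2)), X_2 = e^(4t)(sin(t)·(-1,1) - cos(t)·(1,-2)).
General solution: C_1X_1 + C_2X_2.
Applying u(0)=1, v(0)=-1 gives C_1=-1, C_2=0.

u(t) = -e^(4t)sin(t) + e^(4t)cos(t), v(t) = 2e^(4t)sin(t) - e^(4t)cos(t)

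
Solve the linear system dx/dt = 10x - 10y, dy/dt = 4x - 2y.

Coefficient matrix A = [[10, -10], [4, -2]].
Characteristic polynomial det(A - λI) = λ^2 - 8λ + 20 = 0.
Eigenvalues λ = 4 ± 2i (complex conjugate pair).
For λ=4+2i: an eigenvector is (-2,-1) - i(-1,-1) = (-2 + i, -1 + i).
A real fundamental pair from Re and Im of e^((4+2i)t)v: X_1 = e^(4t)(cos(2t)·(-2,-1) + sin(2t)·(-1,-1)), X_2 = e^(4t)(sin(2t)·(-2,-1) - cos(2t)·(-1,-1)).
General solution: K_1X_1 + K_2X_2.

x(t) = -K_1e^(4t)sin(2t) - 2K_1e^(4t)cos(2t) - 2K_2e^(4t)sin(2t) + K_2e^(4t)cos(2t), y(t) = -K_1e^(4t)sin(2t) - K_1e^(4t)cos(2t) - K_2e^(4t)sin(2t) + K_2e^(4t)cos(2t)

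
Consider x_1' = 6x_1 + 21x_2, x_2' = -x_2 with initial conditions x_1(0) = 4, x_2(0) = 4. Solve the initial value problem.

Coefficient matrix A = [[6, 21], [0, -1]].
Characteristic polynomial det(A - λI) = λ^2 - 5λ - 6 = 0.
Eigenvalues λ = 6, -1.
For λ=6: (A-λI) row 1 is [0, 21], so an eigenvector is (1, 0).
For λ=-1: (A-λI) row 1 is [7, 21], so an eigenvector is (-3, 1).
General solution: c_1e^(6t)(1,0) + c_2e^(-t)(-3,1).
Applying x_1(0)=4, x_2(0)=4 gives c_1=16, c_2=4.

x_1(t) = 16e^(6t) - 12e^(-t), x_2(t) = 4e^(-t)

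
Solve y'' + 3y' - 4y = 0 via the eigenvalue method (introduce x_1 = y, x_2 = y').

y(t) = c_1e^(-4t) + c_2e^(t)

Let x_1 = y, x_2 = y'. Then x_1' = x_2 and x_2' = 4x_1 - 3x_2.
A = [[0,1],[4,-3]]; det(A-λI) = λ^2 + 3λ - 4.
Eigenvalues λ = -4, 1 with eigenvectors (1,-4), (1,1).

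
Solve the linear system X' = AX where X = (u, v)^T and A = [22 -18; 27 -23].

u(t) = 2C_1e^(-5t) - C_2e^(4t), v(t) = 3C_1e^(-5t) - C_2e^(4t)

Coefficient matrix A = [[22, -18], [27, -23]].
Characteristic polynomial det(A - λI) = λ^2 + λ - 20 = 0.
Eigenvalues λ = -5, 4.
For λ=-5: (A-λI) row 1 is [27, -18], so an eigenvector is (2, 3).
For λ=4: (A-λI) row 1 is [18, -18], so an eigenvector is (-1, -1).
General solution: C_1e^(-5t)(2,3) + C_2e^(4t)(-1,-1).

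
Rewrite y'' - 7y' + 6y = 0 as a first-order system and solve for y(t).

Let x_1 = y, x_2 = y'. Then x_1' = x_2 and x_2' = -6x_1 + 7x_2.
A = [[0,1],[-6,7]]; det(A-λI) = λ^2 - 7λ + 6.
Eigenvalues λ = 1, 6 with eigenvectors (1,1), (1,6).

y(t) = C_1e^(t) + C_2e^(6t)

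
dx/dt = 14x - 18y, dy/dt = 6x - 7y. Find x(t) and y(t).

Coefficient matrix A = [[14, -18], [6, -7]].
Characteristic polynomial det(A - λI) = λ^2 - 7λ + 10 = 0.
Eigenvalues λ = 2, 5.
For λ=2: (A-λI) row 1 is [12, -18], so an eigenvector is (3, 2).
For λ=5: (A-λI) row 1 is [9, -18], so an eigenvector is (2, 1).
General solution: C_1e^(2t)(3,2) + C_2e^(5t)(2,1).

x(t) = 3C_1e^(2t) + 2C_2e^(5t), y(t) = 2C_1e^(2t) + C_2e^(5t)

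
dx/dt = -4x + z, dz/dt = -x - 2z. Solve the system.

Coefficient matrix A = [[-4, 1], [-1, -2]].
Characteristic polynomial det(A - λI) = λ^2 + 6λ + 9 = 0.
Single eigenvalue λ = -3 with algebraic multiplicity 2.
Eigenvector v = (-1,-1); generalized eigenvector w with (A-λI)w=v is (1,0).
General solution: e^(-3t)[K_1·v + K_2·(t·v + w)].

x(t) = -K_1e^(-3t) - K_2te^(-3t) + K_2e^(-3t), z(t) = -K_1e^(-3t) - K_2te^(-3t)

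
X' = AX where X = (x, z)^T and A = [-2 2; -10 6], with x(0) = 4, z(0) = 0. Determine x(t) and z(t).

x(t) = -8e^(2t)sin(2t) + 4e^(2t)cos(2t), z(t) = -20e^(2t)sin(2t)

Coefficient matrix A = [[-2, 2], [-10, 6]].
Characteristic polynomial det(A - λI) = λ^2 - 4λ + 8 = 0.
Eigenvalues λ = 2 ± 2i (complex conjugate pair).
For λ=2+2i: an eigenvector is (0,1) - i(1,2) = (0 - i, 1 - 2i).
A real fundamental pair from Re and Im of e^((2+2i)t)v: X_1 = e^(2t)(cos(2t)·(0,1) + sin(2t)·(1,2)), X_2 = e^(2t)(sin(2t)·(0,1) - cos(2t)·(1,2)).
General solution: C_1X_1 + C_2X_2.
Applying x(0)=4, z(0)=0 gives C_1=-8, C_2=-4.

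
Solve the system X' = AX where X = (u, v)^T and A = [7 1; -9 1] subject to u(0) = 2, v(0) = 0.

Coefficient matrix A = [[7, 1], [-9, 1]].
Characteristic polynomial det(A - λI) = λ^2 - 8λ + 16 = 0.
Single eigenvalue λ = 4 with algebraic multiplicity 2.
Eigenvector v = (-1,3); generalized eigenvector w with (A-λI)w=v is (0,-1).
General solution: e^(4t)[c_1·v + c_2·(t·v + w)].
Applying u(0)=2, v(0)=0 gives c_1=-2, c_2=-6.

u(t) = 6te^(4t) + 2e^(4t), v(t) = -18te^(4t)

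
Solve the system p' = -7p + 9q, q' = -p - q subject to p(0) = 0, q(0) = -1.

Coefficient matrix A = [[-7, 9], [-1, -1]].
Characteristic polynomial det(A - λI) = λ^2 + 8λ + 16 = 0.
Single eigenvalue λ = -4 with algebraic multiplicity 2.
Eigenvector v = (3,1); generalized eigenvector w with (A-λI)w=v is (2,1).
General solution: e^(-4t)[K_1·v + K_2·(t·v + w)].
Applying p(0)=0, q(0)=-1 gives K_1=2, K_2=-3.

p(t) = -9te^(-4t), q(t) = -3te^(-4t) - e^(-4t)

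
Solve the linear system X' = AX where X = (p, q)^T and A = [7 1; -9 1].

Coefficient matrix A = [[7, 1], [-9, 1]].
Characteristic polynomial det(A - λI) = λ^2 - 8λ + 16 = 0.
Single eigenvalue λ = 4 with algebraic multiplicity 2.
Eigenvector v = (-1,3); generalized eigenvector w with (A-λI)w=v is (0,-1).
General solution: e^(4t)[C_1·v + C_2·(t·v + w)].

p(t) = -C_1e^(4t) - C_2te^(4t), q(t) = 3C_1e^(4t) + 3C_2te^(4t) - C_2e^(4t)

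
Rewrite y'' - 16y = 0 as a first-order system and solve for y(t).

y(t) = c_1e^(4t) + c_2e^(-4t)

Let x_1 = y, x_2 = y'. Then x_1' = x_2 and x_2' = 16x_1.
A = [[0,1],[16,0]]; det(A-λI) = λ^2 - 16.
Eigenvalues λ = 4, -4 with eigenvectors (1,4), (1,-4).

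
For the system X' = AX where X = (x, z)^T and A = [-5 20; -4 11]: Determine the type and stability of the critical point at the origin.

unstable spiral

A = [[-5,20],[-4,11]]; det(A-λI) = λ^2 - 6λ + 25.
λ = 3 ± 4i: positive real part.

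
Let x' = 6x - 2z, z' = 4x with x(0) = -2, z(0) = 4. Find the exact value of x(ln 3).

A = [[6,-2],[4,0]]; eigenvalues λ = 4, 2.
Eigenvectors: (-1,-1) for λ=4, (1,2) for λ=2.
From the initial condition, c_1 = 8, c_2 = 6.
x(ln 3) = (8)(3^4)(-1) + (6)(3^2)(1) = -594.

-594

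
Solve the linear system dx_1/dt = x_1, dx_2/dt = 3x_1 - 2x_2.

x_1(t) = -c_2e^(t), x_2(t) = c_1e^(-2t) - c_2e^(t)

Coefficient matrix A = [[1, 0], [3, -2]].
Characteristic polynomial det(A - λI) = λ^2 + λ - 2 = 0.
Eigenvalues λ = -2, 1.
For λ=-2: (A-λI) row 1 is [3, 0], so an eigenvector is (0, 1).
For λ=1: (A-λI) row 2 is [3, -3], so an eigenvector is (-1, -1).
General solution: c_1e^(-2t)(0,1) + c_2e^(t)(-1,-1).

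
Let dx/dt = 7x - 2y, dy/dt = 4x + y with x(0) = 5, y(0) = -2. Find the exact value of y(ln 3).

2538

A = [[7,-2],[4,1]]; eigenvalues λ = 5, 3.
Eigenvectors: (-1,-1) for λ=5, (1,2) for λ=3.
From the initial condition, c_1 = -12, c_2 = -7.
y(ln 3) = (-12)(3^5)(-1) + (-7)(3^3)(2) = 2538.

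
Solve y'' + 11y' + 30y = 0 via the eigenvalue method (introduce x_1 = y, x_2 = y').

Let x_1 = y, x_2 = y'. Then x_1' = x_2 and x_2' = -30x_1 - 11x_2.
A = [[0,1],[-30,-11]]; det(A-λI) = λ^2 + 11λ + 30.
Eigenvalues λ = -6, -5 with eigenvectors (1,-6), (1,-5).

y(t) = C_1e^(-6t) + C_2e^(-5t)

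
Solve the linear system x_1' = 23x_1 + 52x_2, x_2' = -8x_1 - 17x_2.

Coefficient matrix A = [[23, 52], [-8, -17]].
Characteristic polynomial det(A - λI) = λ^2 - 6λ + 25 = 0.
Eigenvalues λ = 3 ± 4i (complex conjugate pair).
For λ=3+4i: an eigenvector is (3,-1) - i(2,-1) = (3 - 2i, -1 + i).
A real fundamental pair from Re and Im of e^((3+4i)t)v: X_1 = e^(3t)(cos(4t)·(3,-1) + sin(4t)·(2,-1)), X_2 = e^(3t)(sin(4t)·(3,-1) - cos(4t)·(2,-1)).
General solution: C_1X_1 + C_2X_2.

x_1(t) = 2C_1e^(3t)sin(4t) + 3C_1e^(3t)cos(4t) + 3C_2e^(3t)sin(4t) - 2C_2e^(3t)cos(4t), x_2(t) = -C_1e^(3t)sin(4t) - C_1e^(3t)cos(4t) - C_2e^(3t)sin(4t) + C_2e^(3t)cos(4t)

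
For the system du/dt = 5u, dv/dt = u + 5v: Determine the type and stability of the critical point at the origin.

unstable improper node

A = [[5,0],[1,5]]; det(A-λI) = λ^2 - 10λ + 25.
repeated λ = 5 with a single eigenvector.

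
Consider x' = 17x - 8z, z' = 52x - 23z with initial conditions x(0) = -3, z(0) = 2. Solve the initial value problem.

Coefficient matrix A = [[17, -8], [52, -23]].
Characteristic polynomial det(A - λI) = λ^2 + 6λ + 25 = 0.
Eigenvalues λ = -3 ± 4i (complex conjugate pair).
For λ=-3+4i: an eigenvector is (1,2) - i(1,3) = (1 - i, 2 - 3i).
A real fundamental pair from Re and Im of e^((-3+4i)t)v: X_1 = e^(-3t)(cos(4t)·(1,2) + sin(4t)·(1,3)), X_2 = e^(-3t)(sin(4t)·(1,2) - cos(4t)·(1,3)).
General solution: c_1X_1 + c_2X_2.
Applying x(0)=-3, z(0)=2 gives c_1=-11, c_2=-8.

x(t) = -19e^(-3t)sin(4t) - 3e^(-3t)cos(4t), z(t) = -49e^(-3t)sin(4t) + 2e^(-3t)cos(4t)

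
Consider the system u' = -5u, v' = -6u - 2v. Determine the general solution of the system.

Coefficient matrix A = [[-5, 0], [-6, -2]].
Characteristic polynomial det(A - λI) = λ^2 + 7λ + 10 = 0.
Eigenvalues λ = -5, -2.
For λ=-5: (A-λI) row 2 is [-6, 3], so an eigenvector is (1, 2).
For λ=-2: (A-λI) row 1 is [-3, 0], so an eigenvector is (0, -1).
General solution: K_1e^(-5t)(1,2) + K_2e^(-2t)(0,-1).

u(t) = K_1e^(-5t), v(t) = 2K_1e^(-5t) - K_2e^(-2t)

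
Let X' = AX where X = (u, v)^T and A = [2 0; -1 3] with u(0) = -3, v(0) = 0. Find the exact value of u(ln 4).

-48

A = [[2,0],[-1,3]]; eigenvalues λ = 3, 2.
Eigenvectors: (0,1) for λ=3, (-1,-1) for λ=2.
From the initial condition, c_1 = 3, c_2 = 3.
u(ln 4) = (3)(4^3)(0) + (3)(4^2)(-1) = -48.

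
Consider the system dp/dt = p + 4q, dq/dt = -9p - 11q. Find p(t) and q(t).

p(t) = 2K_1e^(-5t) + 2K_2te^(-5t) - K_2e^(-5t), q(t) = -3K_1e^(-5t) - 3K_2te^(-5t) + 2K_2e^(-5t)

Coefficient matrix A = [[1, 4], [-9, -11]].
Characteristic polynomial det(A - λI) = λ^2 + 10λ + 25 = 0.
Single eigenvalue λ = -5 with algebraic multiplicity 2.
Eigenvector v = (2,-3); generalized eigenvector w with (A-λI)w=v is (-1,2).
General solution: e^(-5t)[K_1·v + K_2·(t·v + w)].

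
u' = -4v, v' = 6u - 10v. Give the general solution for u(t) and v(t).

u(t) = -2C_1e^(-6t) - C_2e^(-4t), v(t) = -3C_1e^(-6t) - C_2e^(-4t)

Coefficient matrix A = [[0, -4], [6, -10]].
Characteristic polynomial det(A - λI) = λ^2 + 10λ + 24 = 0.
Eigenvalues λ = -6, -4.
For λ=-6: (A-λI) row 1 is [6, -4], so an eigenvector is (-2, -3).
For λ=-4: (A-λI) row 1 is [4, -4], so an eigenvector is (-1, -1).
General solution: C_1e^(-6t)(-2,-3) + C_2e^(-4t)(-1,-1).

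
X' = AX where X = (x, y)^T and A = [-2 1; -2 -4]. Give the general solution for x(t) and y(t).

x(t) = c_1e^(-3t)sin(t) - c_2e^(-3t)cos(t), y(t) = -c_1e^(-3t)sin(t) + c_1e^(-3t)cos(t) + c_2e^(-3t)sin(t) + c_2e^(-3t)cos(t)

Coefficient matrix A = [[-2, 1], [-2, -4]].
Characteristic polynomial det(A - λI) = λ^2 + 6λ + 10 = 0.
Eigenvalues λ = -3 ± i (complex conjugate pair).
For λ=-3+i: an eigenvector is (0,1) - i(1,-1) = (0 - i, 1 + i).
A real fundamental pair from Re and Im of e^((-3+i)t)v: X_1 = e^(-3t)(cos(t)·(0,1) + sin(t)·(1,-1)), X_2 = e^(-3t)(sin(t)·(0,1) - cos(t)·(1,-1)).
General solution: c_1X_1 + c_2X_2.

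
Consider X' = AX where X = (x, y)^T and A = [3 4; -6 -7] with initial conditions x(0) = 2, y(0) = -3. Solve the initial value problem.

Coefficient matrix A = [[3, 4], [-6, -7]].
Characteristic polynomial det(A - λI) = λ^2 + 4λ + 3 = 0.
Eigenvalues λ = -1, -3.
For λ=-1: (A-λI) row 1 is [4, 4], so an eigenvector is (-1, 1).
For λ=-3: (A-λI) row 1 is [6, 4], so an eigenvector is (-2, 3).
General solution: c_1e^(-t)(-1,1) + c_2e^(-3t)(-2,3).
Applying x(0)=2, y(0)=-3 gives c_1=0, c_2=-1.

x(t) = 2e^(-3t), y(t) = -3e^(-3t)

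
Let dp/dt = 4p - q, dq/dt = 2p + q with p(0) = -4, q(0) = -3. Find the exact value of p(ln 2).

A = [[4,-1],[2,1]]; eigenvalues λ = 3, 2.
Eigenvectors: (-1,-1) for λ=3, (1,2) for λ=2.
From the initial condition, c_1 = 5, c_2 = 1.
p(ln 2) = (5)(2^3)(-1) + (1)(2^2)(1) = -36.

-36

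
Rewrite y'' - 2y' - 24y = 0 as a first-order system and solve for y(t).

Let x_1 = y, x_2 = y'. Then x_1' = x_2 and x_2' = 24x_1 + 2x_2.
A = [[0,1],[24,2]]; det(A-λI) = λ^2 - 2λ - 24.
Eigenvalues λ = -4, 6 with eigenvectors (1,-4), (1,6).

y(t) = K_1e^(-4t) + K_2e^(6t)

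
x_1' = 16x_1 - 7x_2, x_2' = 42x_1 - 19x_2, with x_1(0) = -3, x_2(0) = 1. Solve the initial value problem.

x_1(t) = -10e^(2t) + 7e^(-5t), x_2(t) = -20e^(2t) + 21e^(-5t)

Coefficient matrix A = [[16, -7], [42, -19]].
Characteristic polynomial det(A - λI) = λ^2 + 3λ - 10 = 0.
Eigenvalues λ = -5, 2.
For λ=-5: (A-λI) row 1 is [21, -7], so an eigenvector is (-1, -3).
For λ=2: (A-λI) row 1 is [14, -7], so an eigenvector is (1, 2).
General solution: C_1e^(-5t)(-1,-3) + C_2e^(2t)(1,2).
Applying x_1(0)=-3, x_2(0)=1 gives C_1=-7, C_2=-10.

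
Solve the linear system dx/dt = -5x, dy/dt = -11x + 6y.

x(t) = C_1e^(-5t), y(t) = C_1e^(-5t) - C_2e^(6t)

Coefficient matrix A = [[-5, 0], [-11, 6]].
Characteristic polynomial det(A - λI) = λ^2 - λ - 30 = 0.
Eigenvalues λ = -5, 6.
For λ=-5: (A-λI) row 2 is [-11, 11], so an eigenvector is (1, 1).
For λ=6: (A-λI) row 1 is [-11, 0], so an eigenvector is (0, -1).
General solution: C_1e^(-5t)(1,1) + C_2e^(6t)(0,-1).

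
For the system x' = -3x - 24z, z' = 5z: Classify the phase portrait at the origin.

saddle

A = [[-3,-24],[0,5]]; det(A-λI) = λ^2 - 2λ - 15.
λ = -3, 5: opposite signs.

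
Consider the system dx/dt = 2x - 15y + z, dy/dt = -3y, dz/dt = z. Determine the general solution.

Coefficient matrix A = [[2, -15, 1], [0, -3, 0], [0, 0, 1]].
det(A - λI) = 0 gives eigenvalues λ = -3, 2, 1.
For λ=-3: eigenvector (3,1,0).
For λ=2: eigenvector (1,0,0).
For λ=1: eigenvector (-1,0,1).
General solution: K_1e^(-3t)(3,1,0) + K_2e^(2t)(1,0,0) + K_3e^(t)(-1,0,1).

x(t) = 3K_1e^(-3t) + K_2e^(2t) - K_3e^(t), y(t) = K_1e^(-3t), z(t) = K_3e^(t)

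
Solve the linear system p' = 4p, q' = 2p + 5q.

p(t) = K_2e^(4t), q(t) = K_1e^(5t) - 2K_2e^(4t)

Coefficient matrix A = [[4, 0], [2, 5]].
Characteristic polynomial det(A - λI) = λ^2 - 9λ + 20 = 0.
Eigenvalues λ = 5, 4.
For λ=5: (A-λI) row 1 is [-1, 0], so an eigenvector is (0, 1).
For λ=4: (A-λI) row 2 is [2, 1], so an eigenvector is (1, -2).
General solution: K_1e^(5t)(0,1) + K_2e^(4t)(1,-2).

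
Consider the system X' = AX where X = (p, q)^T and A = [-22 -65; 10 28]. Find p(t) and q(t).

p(t) = -3K_1e^(3t)sin(5t) - 2K_1e^(3t)cos(5t) - 2K_2e^(3t)sin(5t) + 3K_2e^(3t)cos(5t), q(t) = K_1e^(3t)sin(5t) + K_1e^(3t)cos(5t) + K_2e^(3t)sin(5t) - K_2e^(3t)cos(5t)

Coefficient matrix A = [[-22, -65], [10, 28]].
Characteristic polynomial det(A - λI) = λ^2 - 6λ + 34 = 0.
Eigenvalues λ = 3 ± 5i (complex conjugate pair).
For λ=3+5i: an eigenvector is (-2,1) - i(-3,1) = (-2 + 3i, 1 - i).
A real fundamental pair from Re and Im of e^((3+5i)t)v: X_1 = e^(3t)(cos(5t)·(-2,1) + sin(5t)·(-3,1)), X_2 = e^(3t)(sin(5t)·(-2,1) - cos(5t)·(-3,1)).
General solution: K_1X_1 + K_2X_2.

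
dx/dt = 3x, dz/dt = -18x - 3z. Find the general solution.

x(t) = -K_2e^(3t), z(t) = K_1e^(-3t) + 3K_2e^(3t)

Coefficient matrix A = [[3, 0], [-18, -3]].
Characteristic polynomial det(A - λI) = λ^2 - 9 = 0.
Eigenvalues λ = -3, 3.
For λ=-3: (A-λI) row 1 is [6, 0], so an eigenvector is (0, 1).
For λ=3: (A-λI) row 2 is [-18, -6], so an eigenvector is (-1, 3).
General solution: K_1e^(-3t)(0,1) + K_2e^(3t)(-1,3).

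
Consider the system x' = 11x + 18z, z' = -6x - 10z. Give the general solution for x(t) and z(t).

x(t) = 3C_1e^(-t) - 2C_2e^(2t), z(t) = -2C_1e^(-t) + C_2e^(2t)

Coefficient matrix A = [[11, 18], [-6, -10]].
Characteristic polynomial det(A - λI) = λ^2 - λ - 2 = 0.
Eigenvalues λ = -1, 2.
For λ=-1: (A-λI) row 1 is [12, 18], so an eigenvector is (3, -2).
For λ=2: (A-λI) row 1 is [9, 18], so an eigenvector is (-2, 1).
General solution: C_1e^(-t)(3,-2) + C_2e^(2t)(-2,1).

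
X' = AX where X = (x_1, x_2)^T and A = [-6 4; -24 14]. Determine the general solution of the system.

x_1(t) = -K_1e^(6t) + K_2e^(2t), x_2(t) = -3K_1e^(6t) + 2K_2e^(2t)

Coefficient matrix A = [[-6, 4], [-24, 14]].
Characteristic polynomial det(A - λI) = λ^2 - 8λ + 12 = 0.
Eigenvalues λ = 6, 2.
For λ=6: (A-λI) row 1 is [-12, 4], so an eigenvector is (-1, -3).
For λ=2: (A-λI) row 1 is [-8, 4], so an eigenvector is (1, 2).
General solution: K_1e^(6t)(-1,-3) + K_2e^(2t)(1,2).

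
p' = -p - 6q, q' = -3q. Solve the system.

Coefficient matrix A = [[-1, -6], [0, -3]].
Characteristic polynomial det(A - λI) = λ^2 + 4λ + 3 = 0.
Eigenvalues λ = -3, -1.
For λ=-3: (A-λI) row 1 is [2, -6], so an eigenvector is (-3, -1).
For λ=-1: (A-λI) row 1 is [0, -6], so an eigenvector is (1, 0).
General solution: C_1e^(-3t)(-3,-1) + C_2e^(-t)(1,0).

p(t) = -3C_1e^(-3t) + C_2e^(-t), q(t) = -C_1e^(-3t)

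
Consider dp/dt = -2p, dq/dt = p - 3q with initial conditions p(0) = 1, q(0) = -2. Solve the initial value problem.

p(t) = e^(-2t), q(t) = e^(-2t) - 3e^(-3t)

Coefficient matrix A = [[-2, 0], [1, -3]].
Characteristic polynomial det(A - λI) = λ^2 + 5λ + 6 = 0.
Eigenvalues λ = -2, -3.
For λ=-2: (A-λI) row 2 is [1, -1], so an eigenvector is (1, 1).
For λ=-3: (A-λI) row 1 is [1, 0], so an eigenvector is (0, -1).
General solution: K_1e^(-2t)(1,1) + K_2e^(-3t)(0,-1).
Applying p(0)=1, q(0)=-2 gives K_1=1, K_2=3.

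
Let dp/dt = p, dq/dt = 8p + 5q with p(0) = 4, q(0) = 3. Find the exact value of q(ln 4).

11232

A = [[1,0],[8,5]]; eigenvalues λ = 1, 5.
Eigenvectors: (-1,2) for λ=1, (0,1) for λ=5.
From the initial condition, c_1 = -4, c_2 = 11.
q(ln 4) = (-4)(4^1)(2) + (11)(4^5)(1) = 11232.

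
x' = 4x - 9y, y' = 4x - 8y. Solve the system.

x(t) = -3C_1e^(-2t) - 3C_2te^(-2t) - 2C_2e^(-2t), y(t) = -2C_1e^(-2t) - 2C_2te^(-2t) - C_2e^(-2t)

Coefficient matrix A = [[4, -9], [4, -8]].
Characteristic polynomial det(A - λI) = λ^2 + 4λ + 4 = 0.
Single eigenvalue λ = -2 with algebraic multiplicity 2.
Eigenvector v = (-3,-2); generalized eigenvector w with (A-λI)w=v is (-2,-1).
General solution: e^(-2t)[C_1·v + C_2·(t·v + w)].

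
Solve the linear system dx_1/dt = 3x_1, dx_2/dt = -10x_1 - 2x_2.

Coefficient matrix A = [[3, 0], [-10, -2]].
Characteristic polynomial det(A - λI) = λ^2 - λ - 6 = 0.
Eigenvalues λ = -2, 3.
For λ=-2: (A-λI) row 1 is [5, 0], so an eigenvector is (0, -1).
For λ=3: (A-λI) row 2 is [-10, -5], so an eigenvector is (-1, 2).
General solution: c_1e^(-2t)(0,-1) + c_2e^(3t)(-1,2).

x_1(t) = -c_2e^(3t), x_2(t) = -c_1e^(-2t) + 2c_2e^(3t)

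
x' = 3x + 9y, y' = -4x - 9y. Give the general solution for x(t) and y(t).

Coefficient matrix A = [[3, 9], [-4, -9]].
Characteristic polynomial det(A - λI) = λ^2 + 6λ + 9 = 0.
Single eigenvalue λ = -3 with algebraic multiplicity 2.
Eigenvector v = (3,-2); generalized eigenvector w with (A-λI)w=v is (-1,1).
General solution: e^(-3t)[c_1·v + c_2·(t·v + w)].

x(t) = 3c_1e^(-3t) + 3c_2te^(-3t) - c_2e^(-3t), y(t) = -2c_1e^(-3t) - 2c_2te^(-3t) + c_2e^(-3t)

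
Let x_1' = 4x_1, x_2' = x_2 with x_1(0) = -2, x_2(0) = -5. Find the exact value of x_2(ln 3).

A = [[4,0],[0,1]]; eigenvalues λ = 1, 4.
Eigenvectors: (0,-1) for λ=1, (1,0) for λ=4.
From the initial condition, c_1 = 5, c_2 = -2.
x_2(ln 3) = (5)(3^1)(-1) + (-2)(3^4)(0) = -15.

-15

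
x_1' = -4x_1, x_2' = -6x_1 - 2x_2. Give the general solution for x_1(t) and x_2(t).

Coefficient matrix A = [[-4, 0], [-6, -2]].
Characteristic polynomial det(A - λI) = λ^2 + 6λ + 8 = 0.
Eigenvalues λ = -2, -4.
For λ=-2: (A-λI) row 1 is [-2, 0], so an eigenvector is (0, 1).
For λ=-4: (A-λI) row 2 is [-6, 2], so an eigenvector is (-1, -3).
General solution: K_1e^(-2t)(0,1) + K_2e^(-4t)(-1,-3).

x_1(t) = -K_2e^(-4t), x_2(t) = K_1e^(-2t) - 3K_2e^(-4t)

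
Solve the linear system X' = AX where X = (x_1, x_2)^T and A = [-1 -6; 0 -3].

x_1(t) = 3C_1e^(-3t) + C_2e^(-t), x_2(t) = C_1e^(-3t)

Coefficient matrix A = [[-1, -6], [0, -3]].
Characteristic polynomial det(A - λI) = λ^2 + 4λ + 3 = 0.
Eigenvalues λ = -3, -1.
For λ=-3: (A-λI) row 1 is [2, -6], so an eigenvector is (3, 1).
For λ=-1: (A-λI) row 1 is [0, -6], so an eigenvector is (1, 0).
General solution: C_1e^(-3t)(3,1) + C_2e^(-t)(1,0).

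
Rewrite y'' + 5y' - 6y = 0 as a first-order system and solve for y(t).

y(t) = K_1e^(-6t) + K_2e^(t)

Let x_1 = y, x_2 = y'. Then x_1' = x_2 and x_2' = 6x_1 - 5x_2.
A = [[0,1],[6,-5]]; det(A-λI) = λ^2 + 5λ - 6.
Eigenvalues λ = -6, 1 with eigenvectors (1,-6), (1,1).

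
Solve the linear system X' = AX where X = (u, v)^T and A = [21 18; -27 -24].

Coefficient matrix A = [[21, 18], [-27, -24]].
Characteristic polynomial det(A - λI) = λ^2 + 3λ - 18 = 0.
Eigenvalues λ = -6, 3.
For λ=-6: (A-λI) row 1 is [27, 18], so an eigenvector is (-2, 3).
For λ=3: (A-λI) row 1 is [18, 18], so an eigenvector is (1, -1).
General solution: C_1e^(-6t)(-2,3) + C_2e^(3t)(1,-1).

u(t) = -2C_1e^(-6t) + C_2e^(3t), v(t) = 3C_1e^(-6t) - C_2e^(3t)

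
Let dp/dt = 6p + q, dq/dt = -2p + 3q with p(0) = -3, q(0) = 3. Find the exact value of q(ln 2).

96

A = [[6,1],[-2,3]]; eigenvalues λ = 4, 5.
Eigenvectors: (-1,2) for λ=4, (-1,1) for λ=5.
From the initial condition, c_1 = 0, c_2 = 3.
q(ln 2) = (0)(2^4)(2) + (3)(2^5)(1) = 96.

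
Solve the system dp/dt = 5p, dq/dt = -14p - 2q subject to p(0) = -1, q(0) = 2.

p(t) = -e^(5t), q(t) = 2e^(5t)

Coefficient matrix A = [[5, 0], [-14, -2]].
Characteristic polynomial det(A - λI) = λ^2 - 3λ - 10 = 0.
Eigenvalues λ = -2, 5.
For λ=-2: (A-λI) row 1 is [7, 0], so an eigenvector is (0, 1).
For λ=5: (A-λI) row 2 is [-14, -7], so an eigenvector is (1, -2).
General solution: K_1e^(-2t)(0,1) + K_2e^(5t)(1,-2).
Applying p(0)=-1, q(0)=2 gives K_1=0, K_2=-1.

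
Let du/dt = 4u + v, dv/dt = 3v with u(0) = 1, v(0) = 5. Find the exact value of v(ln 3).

135

A = [[4,1],[0,3]]; eigenvalues λ = 4, 3.
Eigenvectors: (1,0) for λ=4, (1,-1) for λ=3.
From the initial condition, c_1 = 6, c_2 = -5.
v(ln 3) = (6)(3^4)(0) + (-5)(3^3)(-1) = 135.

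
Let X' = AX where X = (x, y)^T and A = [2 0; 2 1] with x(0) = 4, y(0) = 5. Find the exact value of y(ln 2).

26

A = [[2,0],[2,1]]; eigenvalues λ = 2, 1.
Eigenvectors: (1,2) for λ=2, (0,-1) for λ=1.
From the initial condition, c_1 = 4, c_2 = 3.
y(ln 2) = (4)(2^2)(2) + (3)(2^1)(-1) = 26.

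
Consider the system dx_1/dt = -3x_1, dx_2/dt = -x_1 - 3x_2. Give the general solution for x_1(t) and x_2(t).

x_1(t) = -K_2e^(-3t), x_2(t) = K_1e^(-3t) + K_2te^(-3t) + 3K_2e^(-3t)

Coefficient matrix A = [[-3, 0], [-1, -3]].
Characteristic polynomial det(A - λI) = λ^2 + 6λ + 9 = 0.
Single eigenvalue λ = -3 with algebraic multiplicity 2.
Eigenvector v = (0,1); generalized eigenvector w with (A-λI)w=v is (-1,3).
General solution: e^(-3t)[K_1·v + K_2·(t·v + w)].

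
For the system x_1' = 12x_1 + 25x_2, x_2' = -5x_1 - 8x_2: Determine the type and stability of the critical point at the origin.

unstable spiral

A = [[12,25],[-5,-8]]; det(A-λI) = λ^2 - 4λ + 29.
λ = 2 ± 5i: positive real part.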